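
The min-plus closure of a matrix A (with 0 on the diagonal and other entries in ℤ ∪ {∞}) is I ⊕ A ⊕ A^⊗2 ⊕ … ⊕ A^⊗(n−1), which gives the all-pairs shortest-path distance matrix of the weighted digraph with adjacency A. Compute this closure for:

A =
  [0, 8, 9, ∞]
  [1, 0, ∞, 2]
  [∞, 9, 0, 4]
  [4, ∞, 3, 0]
Closure =
  [0, 8, 9, 10]
  [1, 0, 5, 2]
  [8, 9, 0, 4]
  [4, 12, 3, 0]

This is the Floyd-Warshall all-pairs shortest-path computation. For each intermediate vertex k = 0, 1, …, 3, update dist[i][j] ← min(dist[i][j], dist[i][k] + dist[k][j]). The final matrix gives, for each (i, j), the minimum total weight of any directed path from i to j (possibly empty when i = j).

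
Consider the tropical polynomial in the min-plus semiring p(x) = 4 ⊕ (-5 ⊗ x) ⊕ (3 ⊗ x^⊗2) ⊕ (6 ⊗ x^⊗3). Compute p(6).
p(6) = 1

A tropical monomial a ⊗ x^⊗i evaluates to a + i · x. Evaluating each term at x = 6:
  Term 0 contributes 4 + 0 · 6 = 4
  Term 1 contributes -5 + 1 · 6 = 1
  Term 2 contributes 3 + 2 · 6 = 15
  Term 3 contributes 6 + 3 · 6 = 24
p(6) = ⊕ of these = min[4, 1, 15, 24] = 1.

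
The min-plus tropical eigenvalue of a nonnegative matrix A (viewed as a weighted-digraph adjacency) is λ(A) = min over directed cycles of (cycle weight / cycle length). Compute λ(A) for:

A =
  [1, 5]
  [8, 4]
λ(A) = 1

Enumerate directed cycles and compute their means (weight / length). Sample:
  cycle 0 → 0: weight = 1, length = 1, mean = 1/1 ≈ 1.000
  cycle 1 → 1: weight = 4, length = 1, mean = 4/1 ≈ 4.000
  cycle 0 → 1 → 0: weight = 13, length = 2, mean = 13/2 ≈ 6.500
  cycle 1 → 0 → 1: weight = 13, length = 2, mean = 13/2 ≈ 6.500
Minimum mean = 1.000, attained e.g. along the cycle 0 → 0 with weight 1 and length 1. So λ(A) = 1/1 = 1.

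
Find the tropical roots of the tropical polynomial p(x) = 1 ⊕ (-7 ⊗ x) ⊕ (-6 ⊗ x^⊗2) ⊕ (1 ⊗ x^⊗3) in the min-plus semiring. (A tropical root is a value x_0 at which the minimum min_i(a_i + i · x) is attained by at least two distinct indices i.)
Roots: {-7, -1, 8}

Each tropical root is a break point of the lower envelope of the lines y = a_i + i · x (there are 4 lines, with slopes 0, 1, ..., 3). Only the lines that attain the minimum somewhere contribute to roots; other lines are dominated. Here the surviving (envelope) indices are i = 3, i = 2, i = 1, i = 0.
Intersections between consecutive envelope lines give the roots: for adjacent envelope indices i < j the intersection is x = (a_i − a_j) / (j − i). Reading off the sorted break points: {-7, -1, 8}.
Verification: at each break x_0, at least two indices attain the minimum of min_i(a_i + i · x_0).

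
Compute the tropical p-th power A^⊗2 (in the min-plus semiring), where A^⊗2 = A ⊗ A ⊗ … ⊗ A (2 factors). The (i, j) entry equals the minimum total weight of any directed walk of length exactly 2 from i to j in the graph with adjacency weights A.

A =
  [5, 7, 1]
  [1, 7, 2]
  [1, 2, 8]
A^⊗2 =
  [2, 3, 6]
  [3, 4, 2]
  [3, 8, 2]

Each entry (A^⊗2)_ij equals the minimum over all length-2 walks i = v_0 → v_1 → … → v_2 = j of Σ_t A[v_t][v_{t+1}]. For example, for (i, j) = (0, 2) we minimise over 3 possible intermediate vertex sequences; the minimum is 6, attained along the walk 0 → 0 → 2.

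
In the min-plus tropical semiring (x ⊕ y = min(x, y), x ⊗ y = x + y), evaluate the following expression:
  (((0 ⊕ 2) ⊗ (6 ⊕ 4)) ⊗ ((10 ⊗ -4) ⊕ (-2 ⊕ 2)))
(((0 ⊕ 2) ⊗ (6 ⊕ 4)) ⊗ ((10 ⊗ -4) ⊕ (-2 ⊕ 2))) = 2

Expand innermost to outermost. Recall ⊕ takes the minimum of its arguments and ⊗ takes their sum. Working out the expression (((0 ⊕ 2) ⊗ (6 ⊕ 4)) ⊗ ((10 ⊗ -4) ⊕ (-2 ⊕ 2))) gives 2.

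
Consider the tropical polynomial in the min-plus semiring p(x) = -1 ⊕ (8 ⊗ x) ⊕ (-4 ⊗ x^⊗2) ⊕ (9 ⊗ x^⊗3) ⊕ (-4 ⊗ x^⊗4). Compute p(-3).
p(-3) = -16

A tropical monomial a ⊗ x^⊗i evaluates to a + i · x. Evaluating each term at x = -3:
  Term 0 contributes -1 + 0 · -3 = -1
  Term 1 contributes 8 + 1 · -3 = 5
  Term 2 contributes -4 + 2 · -3 = -10
  Term 3 contributes 9 + 3 · -3 = 0
  Term 4 contributes -4 + 4 · -3 = -16
p(-3) = ⊕ of these = min[-1, 5, -10, 0, -16] = -16.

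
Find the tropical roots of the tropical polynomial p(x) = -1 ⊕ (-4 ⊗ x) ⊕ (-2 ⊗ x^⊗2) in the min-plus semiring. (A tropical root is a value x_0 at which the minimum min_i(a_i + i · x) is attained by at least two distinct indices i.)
Roots: {-2, 3}

Each tropical root is a break point of the lower envelope of the lines y = a_i + i · x (there are 3 lines, with slopes 0, 1, ..., 2). Only the lines that attain the minimum somewhere contribute to roots; other lines are dominated. Here the surviving (envelope) indices are i = 2, i = 1, i = 0.
Intersections between consecutive envelope lines give the roots: for adjacent envelope indices i < j the intersection is x = (a_i − a_j) / (j − i). Reading off the sorted break points: {-2, 3}.
Verification: at each break x_0, at least two indices attain the minimum of min_i(a_i + i · x_0).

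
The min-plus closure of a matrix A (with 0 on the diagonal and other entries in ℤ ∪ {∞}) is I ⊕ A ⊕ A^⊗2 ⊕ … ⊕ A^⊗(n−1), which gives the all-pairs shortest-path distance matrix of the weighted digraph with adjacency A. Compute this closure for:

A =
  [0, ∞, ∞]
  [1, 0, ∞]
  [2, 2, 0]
Closure =
  [0, ∞, ∞]
  [1, 0, ∞]
  [2, 2, 0]

This is the Floyd-Warshall all-pairs shortest-path computation. For each intermediate vertex k = 0, 1, …, 2, update dist[i][j] ← min(dist[i][j], dist[i][k] + dist[k][j]). The final matrix gives, for each (i, j), the minimum total weight of any directed path from i to j (possibly empty when i = j).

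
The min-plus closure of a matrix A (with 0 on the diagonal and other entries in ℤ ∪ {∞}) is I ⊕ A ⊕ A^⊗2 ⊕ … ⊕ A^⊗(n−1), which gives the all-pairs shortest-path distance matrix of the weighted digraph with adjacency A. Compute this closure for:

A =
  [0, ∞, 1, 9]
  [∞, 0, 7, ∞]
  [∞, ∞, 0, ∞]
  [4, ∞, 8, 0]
Closure =
  [0, ∞, 1, 9]
  [∞, 0, 7, ∞]
  [∞, ∞, 0, ∞]
  [4, ∞, 5, 0]

This is the Floyd-Warshall all-pairs shortest-path computation. For each intermediate vertex k = 0, 1, …, 3, update dist[i][j] ← min(dist[i][j], dist[i][k] + dist[k][j]). The final matrix gives, for each (i, j), the minimum total weight of any directed path from i to j (possibly empty when i = j).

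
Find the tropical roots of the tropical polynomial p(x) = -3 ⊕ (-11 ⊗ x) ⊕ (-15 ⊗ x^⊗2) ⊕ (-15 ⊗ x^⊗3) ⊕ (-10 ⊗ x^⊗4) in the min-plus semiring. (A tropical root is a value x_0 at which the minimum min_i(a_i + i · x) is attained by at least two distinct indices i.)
Roots: {-5, 0, 4, 8}

Each tropical root is a break point of the lower envelope of the lines y = a_i + i · x (there are 5 lines, with slopes 0, 1, ..., 4). Only the lines that attain the minimum somewhere contribute to roots; other lines are dominated. Here the surviving (envelope) indices are i = 4, i = 3, i = 2, i = 1, i = 0.
Intersections between consecutive envelope lines give the roots: for adjacent envelope indices i < j the intersection is x = (a_i − a_j) / (j − i). Reading off the sorted break points: {-5, 0, 4, 8}.
Verification: at each break x_0, at least two indices attain the minimum of min_i(a_i + i · x_0).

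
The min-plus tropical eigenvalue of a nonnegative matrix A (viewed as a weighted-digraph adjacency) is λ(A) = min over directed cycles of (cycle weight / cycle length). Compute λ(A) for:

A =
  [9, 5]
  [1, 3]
λ(A) = 3

Enumerate directed cycles and compute their means (weight / length). Sample:
  cycle 0 → 0: weight = 9, length = 1, mean = 9/1 ≈ 9.000
  cycle 1 → 1: weight = 3, length = 1, mean = 3/1 ≈ 3.000
  cycle 0 → 1 → 0: weight = 6, length = 2, mean = 6/2 ≈ 3.000
  cycle 1 → 0 → 1: weight = 6, length = 2, mean = 6/2 ≈ 3.000
Minimum mean = 3.000, attained e.g. along the cycle 1 → 1 with weight 3 and length 1. So λ(A) = 3/1 = 3.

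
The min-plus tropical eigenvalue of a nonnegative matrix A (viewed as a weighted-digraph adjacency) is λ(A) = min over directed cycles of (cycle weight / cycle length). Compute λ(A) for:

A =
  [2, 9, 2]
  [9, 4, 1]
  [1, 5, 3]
λ(A) = 3/2

Enumerate directed cycles and compute their means (weight / length). Sample:
  cycle 0 → 0: weight = 2, length = 1, mean = 2/1 ≈ 2.000
  cycle 1 → 1: weight = 4, length = 1, mean = 4/1 ≈ 4.000
  cycle 2 → 2: weight = 3, length = 1, mean = 3/1 ≈ 3.000
  cycle 0 → 1 → 0: weight = 18, length = 2, mean = 18/2 ≈ 9.000
  cycle 0 → 2 → 0: weight = 3, length = 2, mean = 3/2 ≈ 1.500
  cycle 1 → 0 → 1: weight = 18, length = 2, mean = 18/2 ≈ 9.000
Minimum mean = 1.500, attained e.g. along the cycle 0 → 2 → 0 with weight 3 and length 2. So λ(A) = 3/2 = 3/2.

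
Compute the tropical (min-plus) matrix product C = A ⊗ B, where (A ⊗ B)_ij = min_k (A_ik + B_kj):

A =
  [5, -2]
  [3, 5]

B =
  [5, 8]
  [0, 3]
A ⊗ B =
  [-2, 1]
  [5, 8]

Apply the min-plus product entry-by-entry:
  C[0][0] = min over k of (A[0][0] + B[0][0] = 5 + 5 = 10, A[0][1] + B[1][0] = -2 + 0 = -2) = -2 (attained at k = 1)
  C[0][1] = min over k of (A[0][0] + B[0][1] = 5 + 8 = 13, A[0][1] + B[1][1] = -2 + 3 = 1) = 1 (attained at k = 1)
  C[1][0] = min over k of (A[1][0] + B[0][0] = 3 + 5 = 8, A[1][1] + B[1][0] = 5 + 0 = 5) = 5 (attained at k = 1)
  C[1][1] = min over k of (A[1][0] + B[0][1] = 3 + 8 = 11, A[1][1] + B[1][1] = 5 + 3 = 8) = 8 (attained at k = 1)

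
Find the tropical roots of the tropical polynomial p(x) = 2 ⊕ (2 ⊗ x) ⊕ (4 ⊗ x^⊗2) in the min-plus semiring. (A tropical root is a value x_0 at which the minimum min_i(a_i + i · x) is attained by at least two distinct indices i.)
Roots: {-2, 0}

Each tropical root is a break point of the lower envelope of the lines y = a_i + i · x (there are 3 lines, with slopes 0, 1, ..., 2). Only the lines that attain the minimum somewhere contribute to roots; other lines are dominated. Here the surviving (envelope) indices are i = 2, i = 1, i = 0.
Intersections between consecutive envelope lines give the roots: for adjacent envelope indices i < j the intersection is x = (a_i − a_j) / (j − i). Reading off the sorted break points: {-2, 0}.
Verification: at each break x_0, at least two indices attain the minimum of min_i(a_i + i · x_0).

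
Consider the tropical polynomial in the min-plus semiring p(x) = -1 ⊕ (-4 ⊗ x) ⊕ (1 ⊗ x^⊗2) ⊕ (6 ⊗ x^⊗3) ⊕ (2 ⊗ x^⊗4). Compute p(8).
p(8) = -1

A tropical monomial a ⊗ x^⊗i evaluates to a + i · x. Evaluating each term at x = 8:
  Term 0 contributes -1 + 0 · 8 = -1
  Term 1 contributes -4 + 1 · 8 = 4
  Term 2 contributes 1 + 2 · 8 = 17
  Term 3 contributes 6 + 3 · 8 = 30
  Term 4 contributes 2 + 4 · 8 = 34
p(8) = ⊕ of these = min[-1, 4, 17, 30, 34] = -1.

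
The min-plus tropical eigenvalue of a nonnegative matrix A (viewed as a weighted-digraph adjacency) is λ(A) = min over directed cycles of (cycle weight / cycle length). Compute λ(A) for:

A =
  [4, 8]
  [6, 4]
λ(A) = 4

Enumerate directed cycles and compute their means (weight / length). Sample:
  cycle 0 → 0: weight = 4, length = 1, mean = 4/1 ≈ 4.000
  cycle 1 → 1: weight = 4, length = 1, mean = 4/1 ≈ 4.000
  cycle 0 → 1 → 0: weight = 14, length = 2, mean = 14/2 ≈ 7.000
  cycle 1 → 0 → 1: weight = 14, length = 2, mean = 14/2 ≈ 7.000
Minimum mean = 4.000, attained e.g. along the cycle 0 → 0 with weight 4 and length 1. So λ(A) = 4/1 = 4.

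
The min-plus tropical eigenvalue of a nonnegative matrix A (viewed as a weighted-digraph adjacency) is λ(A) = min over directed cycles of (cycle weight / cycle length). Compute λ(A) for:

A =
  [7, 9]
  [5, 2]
λ(A) = 2

Enumerate directed cycles and compute their means (weight / length). Sample:
  cycle 0 → 0: weight = 7, length = 1, mean = 7/1 ≈ 7.000
  cycle 1 → 1: weight = 2, length = 1, mean = 2/1 ≈ 2.000
  cycle 0 → 1 → 0: weight = 14, length = 2, mean = 14/2 ≈ 7.000
  cycle 1 → 0 → 1: weight = 14, length = 2, mean = 14/2 ≈ 7.000
Minimum mean = 2.000, attained e.g. along the cycle 1 → 1 with weight 2 and length 1. So λ(A) = 2/1 = 2.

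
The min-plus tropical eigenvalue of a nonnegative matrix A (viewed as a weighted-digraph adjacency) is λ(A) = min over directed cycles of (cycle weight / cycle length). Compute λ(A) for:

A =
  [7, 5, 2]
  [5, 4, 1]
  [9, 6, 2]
λ(A) = 2

Enumerate directed cycles and compute their means (weight / length). Sample:
  cycle 0 → 0: weight = 7, length = 1, mean = 7/1 ≈ 7.000
  cycle 1 → 1: weight = 4, length = 1, mean = 4/1 ≈ 4.000
  cycle 2 → 2: weight = 2, length = 1, mean = 2/1 ≈ 2.000
  cycle 0 → 1 → 0: weight = 10, length = 2, mean = 10/2 ≈ 5.000
  cycle 0 → 2 → 0: weight = 11, length = 2, mean = 11/2 ≈ 5.500
  cycle 1 → 0 → 1: weight = 10, length = 2, mean = 10/2 ≈ 5.000
Minimum mean = 2.000, attained e.g. along the cycle 2 → 2 with weight 2 and length 1. So λ(A) = 2/1 = 2.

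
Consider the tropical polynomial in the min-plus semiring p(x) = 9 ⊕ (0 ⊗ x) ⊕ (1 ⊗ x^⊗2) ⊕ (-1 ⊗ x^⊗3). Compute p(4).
p(4) = 4

A tropical monomial a ⊗ x^⊗i evaluates to a + i · x. Evaluating each term at x = 4:
  Term 0 contributes 9 + 0 · 4 = 9
  Term 1 contributes 0 + 1 · 4 = 4
  Term 2 contributes 1 + 2 · 4 = 9
  Term 3 contributes -1 + 3 · 4 = 11
p(4) = ⊕ of these = min[9, 4, 9, 11] = 4.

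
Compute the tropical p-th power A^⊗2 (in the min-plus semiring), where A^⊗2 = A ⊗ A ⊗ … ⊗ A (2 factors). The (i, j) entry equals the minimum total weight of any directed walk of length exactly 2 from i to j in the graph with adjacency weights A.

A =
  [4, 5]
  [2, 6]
A^⊗2 =
  [7, 9]
  [6, 7]

Each entry (A^⊗2)_ij equals the minimum over all length-2 walks i = v_0 → v_1 → … → v_2 = j of Σ_t A[v_t][v_{t+1}]. For example, for (i, j) = (0, 1) we minimise over 2 possible intermediate vertex sequences; the minimum is 9, attained along the walk 0 → 0 → 1.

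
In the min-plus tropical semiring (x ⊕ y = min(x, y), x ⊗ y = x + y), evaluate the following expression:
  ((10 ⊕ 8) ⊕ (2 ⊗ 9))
((10 ⊕ 8) ⊕ (2 ⊗ 9)) = 8

Expand innermost to outermost. Recall ⊕ takes the minimum of its arguments and ⊗ takes their sum. Working out the expression ((10 ⊕ 8) ⊕ (2 ⊗ 9)) gives 8.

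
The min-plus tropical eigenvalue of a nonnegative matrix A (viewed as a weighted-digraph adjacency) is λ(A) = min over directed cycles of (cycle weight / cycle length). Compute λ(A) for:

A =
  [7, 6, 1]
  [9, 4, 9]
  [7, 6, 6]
λ(A) = 4

Enumerate directed cycles and compute their means (weight / length). Sample:
  cycle 0 → 0: weight = 7, length = 1, mean = 7/1 ≈ 7.000
  cycle 1 → 1: weight = 4, length = 1, mean = 4/1 ≈ 4.000
  cycle 2 → 2: weight = 6, length = 1, mean = 6/1 ≈ 6.000
  cycle 0 → 1 → 0: weight = 15, length = 2, mean = 15/2 ≈ 7.500
  cycle 0 → 2 → 0: weight = 8, length = 2, mean = 8/2 ≈ 4.000
  cycle 1 → 0 → 1: weight = 15, length = 2, mean = 15/2 ≈ 7.500
Minimum mean = 4.000, attained e.g. along the cycle 1 → 1 with weight 4 and length 1. So λ(A) = 4/1 = 4.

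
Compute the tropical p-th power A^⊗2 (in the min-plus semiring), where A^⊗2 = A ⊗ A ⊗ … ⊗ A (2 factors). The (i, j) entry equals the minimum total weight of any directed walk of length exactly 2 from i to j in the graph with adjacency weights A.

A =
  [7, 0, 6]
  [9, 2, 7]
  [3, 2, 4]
A^⊗2 =
  [9, 2, 7]
  [10, 4, 9]
  [7, 3, 8]

Each entry (A^⊗2)_ij equals the minimum over all length-2 walks i = v_0 → v_1 → … → v_2 = j of Σ_t A[v_t][v_{t+1}]. For example, for (i, j) = (0, 2) we minimise over 3 possible intermediate vertex sequences; the minimum is 7, attained along the walk 0 → 1 → 2.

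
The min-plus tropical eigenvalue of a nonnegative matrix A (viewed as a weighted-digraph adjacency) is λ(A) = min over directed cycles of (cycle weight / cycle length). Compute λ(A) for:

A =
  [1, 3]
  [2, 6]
λ(A) = 1

Enumerate directed cycles and compute their means (weight / length). Sample:
  cycle 0 → 0: weight = 1, length = 1, mean = 1/1 ≈ 1.000
  cycle 1 → 1: weight = 6, length = 1, mean = 6/1 ≈ 6.000
  cycle 0 → 1 → 0: weight = 5, length = 2, mean = 5/2 ≈ 2.500
  cycle 1 → 0 → 1: weight = 5, length = 2, mean = 5/2 ≈ 2.500
Minimum mean = 1.000, attained e.g. along the cycle 0 → 0 with weight 1 and length 1. So λ(A) = 1/1 = 1.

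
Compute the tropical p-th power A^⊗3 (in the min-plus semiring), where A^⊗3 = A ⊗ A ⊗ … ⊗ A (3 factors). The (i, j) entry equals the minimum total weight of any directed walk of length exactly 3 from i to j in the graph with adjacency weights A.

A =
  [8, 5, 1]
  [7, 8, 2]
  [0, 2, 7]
A^⊗3 =
  [7, 6, 2]
  [8, 7, 3]
  [1, 3, 7]

Each entry (A^⊗3)_ij equals the minimum over all length-3 walks i = v_0 → v_1 → … → v_3 = j of Σ_t A[v_t][v_{t+1}]. For example, for (i, j) = (0, 2) we minimise over 9 possible intermediate vertex sequences; the minimum is 2, attained along the walk 0 → 2 → 0 → 2.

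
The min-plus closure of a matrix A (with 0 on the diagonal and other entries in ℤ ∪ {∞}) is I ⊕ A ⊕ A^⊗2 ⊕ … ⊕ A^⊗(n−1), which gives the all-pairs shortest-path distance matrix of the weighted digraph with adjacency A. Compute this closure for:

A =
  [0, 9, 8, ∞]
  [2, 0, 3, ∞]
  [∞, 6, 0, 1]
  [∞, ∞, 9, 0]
Closure =
  [0, 9, 8, 9]
  [2, 0, 3, 4]
  [8, 6, 0, 1]
  [17, 15, 9, 0]

This is the Floyd-Warshall all-pairs shortest-path computation. For each intermediate vertex k = 0, 1, …, 3, update dist[i][j] ← min(dist[i][j], dist[i][k] + dist[k][j]). The final matrix gives, for each (i, j), the minimum total weight of any directed path from i to j (possibly empty when i = j).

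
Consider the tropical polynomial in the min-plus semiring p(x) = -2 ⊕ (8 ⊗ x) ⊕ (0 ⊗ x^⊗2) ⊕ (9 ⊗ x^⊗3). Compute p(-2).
p(-2) = -4

A tropical monomial a ⊗ x^⊗i evaluates to a + i · x. Evaluating each term at x = -2:
  Term 0 contributes -2 + 0 · -2 = -2
  Term 1 contributes 8 + 1 · -2 = 6
  Term 2 contributes 0 + 2 · -2 = -4
  Term 3 contributes 9 + 3 · -2 = 3
p(-2) = ⊕ of these = min[-2, 6, -4, 3] = -4.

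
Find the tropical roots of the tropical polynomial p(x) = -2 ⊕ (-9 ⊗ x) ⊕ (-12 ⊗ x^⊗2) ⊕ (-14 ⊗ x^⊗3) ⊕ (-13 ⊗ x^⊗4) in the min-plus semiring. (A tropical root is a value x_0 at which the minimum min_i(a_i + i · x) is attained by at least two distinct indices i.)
Roots: {-1, 2, 3, 7}

Each tropical root is a break point of the lower envelope of the lines y = a_i + i · x (there are 5 lines, with slopes 0, 1, ..., 4). Only the lines that attain the minimum somewhere contribute to roots; other lines are dominated. Here the surviving (envelope) indices are i = 4, i = 3, i = 2, i = 1, i = 0.
Intersections between consecutive envelope lines give the roots: for adjacent envelope indices i < j the intersection is x = (a_i − a_j) / (j − i). Reading off the sorted break points: {-1, 2, 3, 7}.
Verification: at each break x_0, at least two indices attain the minimum of min_i(a_i + i · x_0).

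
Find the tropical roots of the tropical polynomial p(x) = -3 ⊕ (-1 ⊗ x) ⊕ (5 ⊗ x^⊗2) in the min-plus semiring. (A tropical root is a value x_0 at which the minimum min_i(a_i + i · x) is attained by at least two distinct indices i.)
Roots: {-6, -2}

Each tropical root is a break point of the lower envelope of the lines y = a_i + i · x (there are 3 lines, with slopes 0, 1, ..., 2). Only the lines that attain the minimum somewhere contribute to roots; other lines are dominated. Here the surviving (envelope) indices are i = 2, i = 1, i = 0.
Intersections between consecutive envelope lines give the roots: for adjacent envelope indices i < j the intersection is x = (a_i − a_j) / (j − i). Reading off the sorted break points: {-6, -2}.
Verification: at each break x_0, at least two indices attain the minimum of min_i(a_i + i · x_0).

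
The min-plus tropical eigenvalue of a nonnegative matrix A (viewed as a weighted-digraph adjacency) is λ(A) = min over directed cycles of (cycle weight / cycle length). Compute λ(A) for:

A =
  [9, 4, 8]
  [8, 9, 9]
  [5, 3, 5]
λ(A) = 5

Enumerate directed cycles and compute their means (weight / length). Sample:
  cycle 0 → 0: weight = 9, length = 1, mean = 9/1 ≈ 9.000
  cycle 1 → 1: weight = 9, length = 1, mean = 9/1 ≈ 9.000
  cycle 2 → 2: weight = 5, length = 1, mean = 5/1 ≈ 5.000
  cycle 0 → 1 → 0: weight = 12, length = 2, mean = 12/2 ≈ 6.000
  cycle 0 → 2 → 0: weight = 13, length = 2, mean = 13/2 ≈ 6.500
  cycle 1 → 0 → 1: weight = 12, length = 2, mean = 12/2 ≈ 6.000
Minimum mean = 5.000, attained e.g. along the cycle 2 → 2 with weight 5 and length 1. So λ(A) = 5/1 = 5.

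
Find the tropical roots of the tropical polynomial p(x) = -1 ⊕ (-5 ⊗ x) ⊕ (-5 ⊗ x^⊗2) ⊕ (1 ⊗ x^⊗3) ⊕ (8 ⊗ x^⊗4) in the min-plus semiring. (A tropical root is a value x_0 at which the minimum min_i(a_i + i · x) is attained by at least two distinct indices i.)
Roots: {-7, -6, 0, 4}

Each tropical root is a break point of the lower envelope of the lines y = a_i + i · x (there are 5 lines, with slopes 0, 1, ..., 4). Only the lines that attain the minimum somewhere contribute to roots; other lines are dominated. Here the surviving (envelope) indices are i = 4, i = 3, i = 2, i = 1, i = 0.
Intersections between consecutive envelope lines give the roots: for adjacent envelope indices i < j the intersection is x = (a_i − a_j) / (j − i). Reading off the sorted break points: {-7, -6, 0, 4}.
Verification: at each break x_0, at least two indices attain the minimum of min_i(a_i + i · x_0).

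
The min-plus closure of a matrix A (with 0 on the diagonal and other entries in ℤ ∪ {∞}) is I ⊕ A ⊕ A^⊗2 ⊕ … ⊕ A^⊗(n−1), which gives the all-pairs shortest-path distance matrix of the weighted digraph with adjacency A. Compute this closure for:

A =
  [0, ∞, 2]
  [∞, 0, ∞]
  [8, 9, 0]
Closure =
  [0, 11, 2]
  [∞, 0, ∞]
  [8, 9, 0]

This is the Floyd-Warshall all-pairs shortest-path computation. For each intermediate vertex k = 0, 1, …, 2, update dist[i][j] ← min(dist[i][j], dist[i][k] + dist[k][j]). The final matrix gives, for each (i, j), the minimum total weight of any directed path from i to j (possibly empty when i = j).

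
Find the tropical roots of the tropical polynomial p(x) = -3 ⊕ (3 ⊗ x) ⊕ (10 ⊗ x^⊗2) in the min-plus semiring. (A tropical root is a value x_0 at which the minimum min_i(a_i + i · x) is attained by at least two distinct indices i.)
Roots: {-7, -6}

Each tropical root is a break point of the lower envelope of the lines y = a_i + i · x (there are 3 lines, with slopes 0, 1, ..., 2). Only the lines that attain the minimum somewhere contribute to roots; other lines are dominated. Here the surviving (envelope) indices are i = 2, i = 1, i = 0.
Intersections between consecutive envelope lines give the roots: for adjacent envelope indices i < j the intersection is x = (a_i − a_j) / (j − i). Reading off the sorted break points: {-7, -6}.
Verification: at each break x_0, at least two indices attain the minimum of min_i(a_i + i · x_0).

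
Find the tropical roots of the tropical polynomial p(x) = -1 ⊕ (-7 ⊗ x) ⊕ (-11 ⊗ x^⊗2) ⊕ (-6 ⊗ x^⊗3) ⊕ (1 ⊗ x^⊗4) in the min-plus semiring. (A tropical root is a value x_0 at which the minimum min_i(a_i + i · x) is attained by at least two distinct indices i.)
Roots: {-7, -5, 4, 6}

Each tropical root is a break point of the lower envelope of the lines y = a_i + i · x (there are 5 lines, with slopes 0, 1, ..., 4). Only the lines that attain the minimum somewhere contribute to roots; other lines are dominated. Here the surviving (envelope) indices are i = 4, i = 3, i = 2, i = 1, i = 0.
Intersections between consecutive envelope lines give the roots: for adjacent envelope indices i < j the intersection is x = (a_i − a_j) / (j − i). Reading off the sorted break points: {-7, -5, 4, 6}.
Verification: at each break x_0, at least two indices attain the minimum of min_i(a_i + i · x_0).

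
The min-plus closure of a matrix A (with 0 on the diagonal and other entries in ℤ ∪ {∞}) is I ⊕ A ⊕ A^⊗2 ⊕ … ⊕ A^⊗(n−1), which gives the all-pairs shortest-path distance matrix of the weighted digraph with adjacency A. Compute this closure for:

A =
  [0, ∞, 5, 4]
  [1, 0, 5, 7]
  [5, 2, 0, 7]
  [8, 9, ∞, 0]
Closure =
  [0, 7, 5, 4]
  [1, 0, 5, 5]
  [3, 2, 0, 7]
  [8, 9, 13, 0]

This is the Floyd-Warshall all-pairs shortest-path computation. For each intermediate vertex k = 0, 1, …, 3, update dist[i][j] ← min(dist[i][j], dist[i][k] + dist[k][j]). The final matrix gives, for each (i, j), the minimum total weight of any directed path from i to j (possibly empty when i = j).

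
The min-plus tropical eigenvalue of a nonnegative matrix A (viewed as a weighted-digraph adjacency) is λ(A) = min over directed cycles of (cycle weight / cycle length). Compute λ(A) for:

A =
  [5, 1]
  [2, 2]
λ(A) = 3/2

Enumerate directed cycles and compute their means (weight / length). Sample:
  cycle 0 → 0: weight = 5, length = 1, mean = 5/1 ≈ 5.000
  cycle 1 → 1: weight = 2, length = 1, mean = 2/1 ≈ 2.000
  cycle 0 → 1 → 0: weight = 3, length = 2, mean = 3/2 ≈ 1.500
  cycle 1 → 0 → 1: weight = 3, length = 2, mean = 3/2 ≈ 1.500
Minimum mean = 1.500, attained e.g. along the cycle 0 → 1 → 0 with weight 3 and length 2. So λ(A) = 3/2 = 3/2.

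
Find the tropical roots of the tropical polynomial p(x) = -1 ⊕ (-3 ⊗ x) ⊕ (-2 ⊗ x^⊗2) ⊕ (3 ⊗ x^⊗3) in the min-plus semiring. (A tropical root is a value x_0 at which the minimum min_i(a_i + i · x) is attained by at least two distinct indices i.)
Roots: {-5, -1, 2}

Each tropical root is a break point of the lower envelope of the lines y = a_i + i · x (there are 4 lines, with slopes 0, 1, ..., 3). Only the lines that attain the minimum somewhere contribute to roots; other lines are dominated. Here the surviving (envelope) indices are i = 3, i = 2, i = 1, i = 0.
Intersections between consecutive envelope lines give the roots: for adjacent envelope indices i < j the intersection is x = (a_i − a_j) / (j − i). Reading off the sorted break points: {-5, -1, 2}.
Verification: at each break x_0, at least two indices attain the minimum of min_i(a_i + i · x_0).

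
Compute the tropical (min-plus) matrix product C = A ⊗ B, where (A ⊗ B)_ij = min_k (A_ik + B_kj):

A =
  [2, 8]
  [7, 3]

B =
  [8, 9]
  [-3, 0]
A ⊗ B =
  [5, 8]
  [0, 3]

Apply the min-plus product entry-by-entry:
  C[0][0] = min over k of (A[0][0] + B[0][0] = 2 + 8 = 10, A[0][1] + B[1][0] = 8 + -3 = 5) = 5 (attained at k = 1)
  C[0][1] = min over k of (A[0][0] + B[0][1] = 2 + 9 = 11, A[0][1] + B[1][1] = 8 + 0 = 8) = 8 (attained at k = 1)
  C[1][0] = min over k of (A[1][0] + B[0][0] = 7 + 8 = 15, A[1][1] + B[1][0] = 3 + -3 = 0) = 0 (attained at k = 1)
  C[1][1] = min over k of (A[1][0] + B[0][1] = 7 + 9 = 16, A[1][1] + B[1][1] = 3 + 0 = 3) = 3 (attained at k = 1)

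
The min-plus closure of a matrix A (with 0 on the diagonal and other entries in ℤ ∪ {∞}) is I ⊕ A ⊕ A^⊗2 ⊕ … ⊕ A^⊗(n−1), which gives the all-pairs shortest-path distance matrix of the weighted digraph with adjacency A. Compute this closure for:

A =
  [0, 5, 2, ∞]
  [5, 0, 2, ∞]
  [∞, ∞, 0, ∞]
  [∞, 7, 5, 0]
Closure =
  [0, 5, 2, ∞]
  [5, 0, 2, ∞]
  [∞, ∞, 0, ∞]
  [12, 7, 5, 0]

This is the Floyd-Warshall all-pairs shortest-path computation. For each intermediate vertex k = 0, 1, …, 3, update dist[i][j] ← min(dist[i][j], dist[i][k] + dist[k][j]). The final matrix gives, for each (i, j), the minimum total weight of any directed path from i to j (possibly empty when i = j).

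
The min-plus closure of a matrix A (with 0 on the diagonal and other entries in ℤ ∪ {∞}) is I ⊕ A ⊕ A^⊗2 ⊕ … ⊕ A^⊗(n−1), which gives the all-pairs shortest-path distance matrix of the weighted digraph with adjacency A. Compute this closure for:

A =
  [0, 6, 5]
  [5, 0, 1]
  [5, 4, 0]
Closure =
  [0, 6, 5]
  [5, 0, 1]
  [5, 4, 0]

This is the Floyd-Warshall all-pairs shortest-path computation. For each intermediate vertex k = 0, 1, …, 2, update dist[i][j] ← min(dist[i][j], dist[i][k] + dist[k][j]). The final matrix gives, for each (i, j), the minimum total weight of any directed path from i to j (possibly empty when i = j).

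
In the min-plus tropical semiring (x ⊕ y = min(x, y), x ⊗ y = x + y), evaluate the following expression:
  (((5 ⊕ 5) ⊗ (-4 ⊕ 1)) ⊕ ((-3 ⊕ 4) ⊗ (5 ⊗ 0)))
(((5 ⊕ 5) ⊗ (-4 ⊕ 1)) ⊕ ((-3 ⊕ 4) ⊗ (5 ⊗ 0))) = 1

Expand innermost to outermost. Recall ⊕ takes the minimum of its arguments and ⊗ takes their sum. Working out the expression (((5 ⊕ 5) ⊗ (-4 ⊕ 1)) ⊕ ((-3 ⊕ 4) ⊗ (5 ⊗ 0))) gives 1.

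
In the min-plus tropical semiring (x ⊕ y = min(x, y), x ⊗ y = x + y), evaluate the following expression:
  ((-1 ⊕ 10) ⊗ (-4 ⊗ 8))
((-1 ⊕ 10) ⊗ (-4 ⊗ 8)) = 3

Expand innermost to outermost. Recall ⊕ takes the minimum of its arguments and ⊗ takes their sum. Working out the expression ((-1 ⊕ 10) ⊗ (-4 ⊗ 8)) gives 3.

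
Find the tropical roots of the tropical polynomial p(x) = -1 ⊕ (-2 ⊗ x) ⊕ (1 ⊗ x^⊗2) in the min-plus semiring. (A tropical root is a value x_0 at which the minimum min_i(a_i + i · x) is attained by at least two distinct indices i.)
Roots: {-3, 1}

Each tropical root is a break point of the lower envelope of the lines y = a_i + i · x (there are 3 lines, with slopes 0, 1, ..., 2). Only the lines that attain the minimum somewhere contribute to roots; other lines are dominated. Here the surviving (envelope) indices are i = 2, i = 1, i = 0.
Intersections between consecutive envelope lines give the roots: for adjacent envelope indices i < j the intersection is x = (a_i − a_j) / (j − i). Reading off the sorted break points: {-3, 1}.
Verification: at each break x_0, at least two indices attain the minimum of min_i(a_i + i · x_0).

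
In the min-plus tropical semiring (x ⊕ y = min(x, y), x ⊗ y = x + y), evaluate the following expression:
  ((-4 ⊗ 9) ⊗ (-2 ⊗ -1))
((-4 ⊗ 9) ⊗ (-2 ⊗ -1)) = 2

Expand innermost to outermost. Recall ⊕ takes the minimum of its arguments and ⊗ takes their sum. Working out the expression ((-4 ⊗ 9) ⊗ (-2 ⊗ -1)) gives 2.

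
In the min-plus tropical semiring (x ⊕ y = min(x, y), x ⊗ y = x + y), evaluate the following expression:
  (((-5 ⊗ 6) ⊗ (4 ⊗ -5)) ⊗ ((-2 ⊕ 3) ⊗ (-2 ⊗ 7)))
(((-5 ⊗ 6) ⊗ (4 ⊗ -5)) ⊗ ((-2 ⊕ 3) ⊗ (-2 ⊗ 7))) = 3

Expand innermost to outermost. Recall ⊕ takes the minimum of its arguments and ⊗ takes their sum. Working out the expression (((-5 ⊗ 6) ⊗ (4 ⊗ -5)) ⊗ ((-2 ⊕ 3) ⊗ (-2 ⊗ 7))) gives 3.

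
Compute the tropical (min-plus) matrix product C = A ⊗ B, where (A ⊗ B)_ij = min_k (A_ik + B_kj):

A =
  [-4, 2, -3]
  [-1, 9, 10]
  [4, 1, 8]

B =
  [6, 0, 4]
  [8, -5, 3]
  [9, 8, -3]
A ⊗ B =
  [2, -4, -6]
  [5, -1, 3]
  [9, -4, 4]

Apply the min-plus product entry-by-entry:
  C[0][0] = min over k of (A[0][0] + B[0][0] = -4 + 6 = 2, A[0][1] + B[1][0] = 2 + 8 = 10, A[0][2] + B[2][0] = -3 + 9 = 6) = 2 (attained at k = 0)
  C[0][1] = min over k of (A[0][0] + B[0][1] = -4 + 0 = -4, A[0][1] + B[1][1] = 2 + -5 = -3, A[0][2] + B[2][1] = -3 + 8 = 5) = -4 (attained at k = 0)
  C[0][2] = min over k of (A[0][0] + B[0][2] = -4 + 4 = 0, A[0][1] + B[1][2] = 2 + 3 = 5, A[0][2] + B[2][2] = -3 + -3 = -6) = -6 (attained at k = 2)
  C[1][0] = min over k of (A[1][0] + B[0][0] = -1 + 6 = 5, A[1][1] + B[1][0] = 9 + 8 = 17, A[1][2] + B[2][0] = 10 + 9 = 19) = 5 (attained at k = 0)
  C[1][1] = min over k of (A[1][0] + B[0][1] = -1 + 0 = -1, A[1][1] + B[1][1] = 9 + -5 = 4, A[1][2] + B[2][1] = 10 + 8 = 18) = -1 (attained at k = 0)
  C[1][2] = min over k of (A[1][0] + B[0][2] = -1 + 4 = 3, A[1][1] + B[1][2] = 9 + 3 = 12, A[1][2] + B[2][2] = 10 + -3 = 7) = 3 (attained at k = 0)
  C[2][0] = min over k of (A[2][0] + B[0][0] = 4 + 6 = 10, A[2][1] + B[1][0] = 1 + 8 = 9, A[2][2] + B[2][0] = 8 + 9 = 17) = 9 (attained at k = 1)
  C[2][1] = min over k of (A[2][0] + B[0][1] = 4 + 0 = 4, A[2][1] + B[1][1] = 1 + -5 = -4, A[2][2] + B[2][1] = 8 + 8 = 16) = -4 (attained at k = 1)
  C[2][2] = min over k of (A[2][0] + B[0][2] = 4 + 4 = 8, A[2][1] + B[1][2] = 1 + 3 = 4, A[2][2] + B[2][2] = 8 + -3 = 5) = 4 (attained at k = 1)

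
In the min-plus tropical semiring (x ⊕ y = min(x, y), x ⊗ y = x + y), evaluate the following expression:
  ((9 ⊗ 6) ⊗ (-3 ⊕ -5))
((9 ⊗ 6) ⊗ (-3 ⊕ -5)) = 10

Expand innermost to outermost. Recall ⊕ takes the minimum of its arguments and ⊗ takes their sum. Working out the expression ((9 ⊗ 6) ⊗ (-3 ⊕ -5)) gives 10.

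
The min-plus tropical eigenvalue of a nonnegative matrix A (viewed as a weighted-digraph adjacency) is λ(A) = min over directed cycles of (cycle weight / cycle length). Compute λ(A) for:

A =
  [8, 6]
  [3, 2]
λ(A) = 2

Enumerate directed cycles and compute their means (weight / length). Sample:
  cycle 0 → 0: weight = 8, length = 1, mean = 8/1 ≈ 8.000
  cycle 1 → 1: weight = 2, length = 1, mean = 2/1 ≈ 2.000
  cycle 0 → 1 → 0: weight = 9, length = 2, mean = 9/2 ≈ 4.500
  cycle 1 → 0 → 1: weight = 9, length = 2, mean = 9/2 ≈ 4.500
Minimum mean = 2.000, attained e.g. along the cycle 1 → 1 with weight 2 and length 1. So λ(A) = 2/1 = 2.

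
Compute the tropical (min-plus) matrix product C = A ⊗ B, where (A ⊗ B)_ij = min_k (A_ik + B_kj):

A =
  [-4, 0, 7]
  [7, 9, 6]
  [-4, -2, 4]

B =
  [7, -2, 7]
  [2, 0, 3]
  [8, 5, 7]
A ⊗ B =
  [2, -6, 3]
  [11, 5, 12]
  [0, -6, 1]

Apply the min-plus product entry-by-entry:
  C[0][0] = min over k of (A[0][0] + B[0][0] = -4 + 7 = 3, A[0][1] + B[1][0] = 0 + 2 = 2, A[0][2] + B[2][0] = 7 + 8 = 15) = 2 (attained at k = 1)
  C[0][1] = min over k of (A[0][0] + B[0][1] = -4 + -2 = -6, A[0][1] + B[1][1] = 0 + 0 = 0, A[0][2] + B[2][1] = 7 + 5 = 12) = -6 (attained at k = 0)
  C[0][2] = min over k of (A[0][0] + B[0][2] = -4 + 7 = 3, A[0][1] + B[1][2] = 0 + 3 = 3, A[0][2] + B[2][2] = 7 + 7 = 14) = 3 (attained at k = 0)
  C[1][0] = min over k of (A[1][0] + B[0][0] = 7 + 7 = 14, A[1][1] + B[1][0] = 9 + 2 = 11, A[1][2] + B[2][0] = 6 + 8 = 14) = 11 (attained at k = 1)
  C[1][1] = min over k of (A[1][0] + B[0][1] = 7 + -2 = 5, A[1][1] + B[1][1] = 9 + 0 = 9, A[1][2] + B[2][1] = 6 + 5 = 11) = 5 (attained at k = 0)
  C[1][2] = min over k of (A[1][0] + B[0][2] = 7 + 7 = 14, A[1][1] + B[1][2] = 9 + 3 = 12, A[1][2] + B[2][2] = 6 + 7 = 13) = 12 (attained at k = 1)
  C[2][0] = min over k of (A[2][0] + B[0][0] = -4 + 7 = 3, A[2][1] + B[1][0] = -2 + 2 = 0, A[2][2] + B[2][0] = 4 + 8 = 12) = 0 (attained at k = 1)
  C[2][1] = min over k of (A[2][0] + B[0][1] = -4 + -2 = -6, A[2][1] + B[1][1] = -2 + 0 = -2, A[2][2] + B[2][1] = 4 + 5 = 9) = -6 (attained at k = 0)
  C[2][2] = min over k of (A[2][0] + B[0][2] = -4 + 7 = 3, A[2][1] + B[1][2] = -2 + 3 = 1, A[2][2] + B[2][2] = 4 + 7 = 11) = 1 (attained at k = 1)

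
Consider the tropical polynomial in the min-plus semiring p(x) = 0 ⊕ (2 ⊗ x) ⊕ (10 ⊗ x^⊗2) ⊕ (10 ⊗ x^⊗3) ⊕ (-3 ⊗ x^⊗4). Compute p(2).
p(2) = 0

A tropical monomial a ⊗ x^⊗i evaluates to a + i · x. Evaluating each term at x = 2:
  Term 0 contributes 0 + 0 · 2 = 0
  Term 1 contributes 2 + 1 · 2 = 4
  Term 2 contributes 10 + 2 · 2 = 14
  Term 3 contributes 10 + 3 · 2 = 16
  Term 4 contributes -3 + 4 · 2 = 5
p(2) = ⊕ of these = min[0, 4, 14, 16, 5] = 0.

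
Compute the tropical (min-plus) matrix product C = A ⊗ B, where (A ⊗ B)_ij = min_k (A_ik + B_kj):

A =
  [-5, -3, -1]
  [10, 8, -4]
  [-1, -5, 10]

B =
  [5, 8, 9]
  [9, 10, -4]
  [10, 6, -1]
A ⊗ B =
  [0, 3, -7]
  [6, 2, -5]
  [4, 5, -9]

Apply the min-plus product entry-by-entry:
  C[0][0] = min over k of (A[0][0] + B[0][0] = -5 + 5 = 0, A[0][1] + B[1][0] = -3 + 9 = 6, A[0][2] + B[2][0] = -1 + 10 = 9) = 0 (attained at k = 0)
  C[0][1] = min over k of (A[0][0] + B[0][1] = -5 + 8 = 3, A[0][1] + B[1][1] = -3 + 10 = 7, A[0][2] + B[2][1] = -1 + 6 = 5) = 3 (attained at k = 0)
  C[0][2] = min over k of (A[0][0] + B[0][2] = -5 + 9 = 4, A[0][1] + B[1][2] = -3 + -4 = -7, A[0][2] + B[2][2] = -1 + -1 = -2) = -7 (attained at k = 1)
  C[1][0] = min over k of (A[1][0] + B[0][0] = 10 + 5 = 15, A[1][1] + B[1][0] = 8 + 9 = 17, A[1][2] + B[2][0] = -4 + 10 = 6) = 6 (attained at k = 2)
  C[1][1] = min over k of (A[1][0] + B[0][1] = 10 + 8 = 18, A[1][1] + B[1][1] = 8 + 10 = 18, A[1][2] + B[2][1] = -4 + 6 = 2) = 2 (attained at k = 2)
  C[1][2] = min over k of (A[1][0] + B[0][2] = 10 + 9 = 19, A[1][1] + B[1][2] = 8 + -4 = 4, A[1][2] + B[2][2] = -4 + -1 = -5) = -5 (attained at k = 2)
  C[2][0] = min over k of (A[2][0] + B[0][0] = -1 + 5 = 4, A[2][1] + B[1][0] = -5 + 9 = 4, A[2][2] + B[2][0] = 10 + 10 = 20) = 4 (attained at k = 0)
  C[2][1] = min over k of (A[2][0] + B[0][1] = -1 + 8 = 7, A[2][1] + B[1][1] = -5 + 10 = 5, A[2][2] + B[2][1] = 10 + 6 = 16) = 5 (attained at k = 1)
  C[2][2] = min over k of (A[2][0] + B[0][2] = -1 + 9 = 8, A[2][1] + B[1][2] = -5 + -4 = -9, A[2][2] + B[2][2] = 10 + -1 = 9) = -9 (attained at k = 1)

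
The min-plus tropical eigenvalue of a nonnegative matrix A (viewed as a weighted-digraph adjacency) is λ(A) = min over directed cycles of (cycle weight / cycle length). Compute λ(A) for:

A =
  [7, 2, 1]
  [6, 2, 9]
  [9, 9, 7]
λ(A) = 2

Enumerate directed cycles and compute their means (weight / length). Sample:
  cycle 0 → 0: weight = 7, length = 1, mean = 7/1 ≈ 7.000
  cycle 1 → 1: weight = 2, length = 1, mean = 2/1 ≈ 2.000
  cycle 2 → 2: weight = 7, length = 1, mean = 7/1 ≈ 7.000
  cycle 0 → 1 → 0: weight = 8, length = 2, mean = 8/2 ≈ 4.000
  cycle 0 → 2 → 0: weight = 10, length = 2, mean = 10/2 ≈ 5.000
  cycle 1 → 0 → 1: weight = 8, length = 2, mean = 8/2 ≈ 4.000
Minimum mean = 2.000, attained e.g. along the cycle 1 → 1 with weight 2 and length 1. So λ(A) = 2/1 = 2.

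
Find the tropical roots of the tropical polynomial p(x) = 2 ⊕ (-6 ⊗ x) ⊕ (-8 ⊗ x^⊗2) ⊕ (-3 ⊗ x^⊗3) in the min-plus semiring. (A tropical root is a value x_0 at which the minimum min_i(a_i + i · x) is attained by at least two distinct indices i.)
Roots: {-5, 2, 8}

Each tropical root is a break point of the lower envelope of the lines y = a_i + i · x (there are 4 lines, with slopes 0, 1, ..., 3). Only the lines that attain the minimum somewhere contribute to roots; other lines are dominated. Here the surviving (envelope) indices are i = 3, i = 2, i = 1, i = 0.
Intersections between consecutive envelope lines give the roots: for adjacent envelope indices i < j the intersection is x = (a_i − a_j) / (j − i). Reading off the sorted break points: {-5, 2, 8}.
Verification: at each break x_0, at least two indices attain the minimum of min_i(a_i + i · x_0).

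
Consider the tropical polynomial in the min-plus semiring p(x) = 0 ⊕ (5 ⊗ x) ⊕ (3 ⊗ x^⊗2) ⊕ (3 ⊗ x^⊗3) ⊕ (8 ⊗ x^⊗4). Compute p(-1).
p(-1) = 0

A tropical monomial a ⊗ x^⊗i evaluates to a + i · x. Evaluating each term at x = -1:
  Term 0 contributes 0 + 0 · -1 = 0
  Term 1 contributes 5 + 1 · -1 = 4
  Term 2 contributes 3 + 2 · -1 = 1
  Term 3 contributes 3 + 3 · -1 = 0
  Term 4 contributes 8 + 4 · -1 = 4
p(-1) = ⊕ of these = min[0, 4, 1, 0, 4] = 0.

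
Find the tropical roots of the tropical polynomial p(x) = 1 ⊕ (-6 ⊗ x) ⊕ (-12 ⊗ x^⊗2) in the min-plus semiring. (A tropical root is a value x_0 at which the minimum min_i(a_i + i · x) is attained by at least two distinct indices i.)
Roots: {6, 7}

Each tropical root is a break point of the lower envelope of the lines y = a_i + i · x (there are 3 lines, with slopes 0, 1, ..., 2). Only the lines that attain the minimum somewhere contribute to roots; other lines are dominated. Here the surviving (envelope) indices are i = 2, i = 1, i = 0.
Intersections between consecutive envelope lines give the roots: for adjacent envelope indices i < j the intersection is x = (a_i − a_j) / (j − i). Reading off the sorted break points: {6, 7}.
Verification: at each break x_0, at least two indices attain the minimum of min_i(a_i + i · x_0).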